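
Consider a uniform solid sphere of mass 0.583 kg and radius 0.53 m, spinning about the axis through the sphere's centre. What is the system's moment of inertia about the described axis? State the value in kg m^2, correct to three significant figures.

0.0655

I_cm = (2/5)MR² = (2/5)(0.583)(0.53)² = 0.065506 kg m^2; axis through the centre, so I = 0.065506 kg m^2.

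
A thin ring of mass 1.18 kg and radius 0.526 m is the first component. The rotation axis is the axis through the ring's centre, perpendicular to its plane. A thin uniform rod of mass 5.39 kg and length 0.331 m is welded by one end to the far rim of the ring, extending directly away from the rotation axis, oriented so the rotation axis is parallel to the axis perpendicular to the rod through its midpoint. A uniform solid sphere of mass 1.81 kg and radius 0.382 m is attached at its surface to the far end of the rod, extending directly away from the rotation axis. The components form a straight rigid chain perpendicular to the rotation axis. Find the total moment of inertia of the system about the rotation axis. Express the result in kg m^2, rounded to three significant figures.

5.84

Thin ring: I_cm = MR² = (1.18)(0.526)² = 0.32648 kg m^2; axis through the centre, so I = 0.32648 kg m^2.
Thin rod: I_cm = (1/12)ML² = (1/12)(5.39)(0.331)² = 0.049211 kg m^2; centre at d = 0.526 + 0.1655 = 0.6915 m, so the parallel axis theorem gives I = 0.049211 + (5.39)(0.6915)² = 2.6266 kg m^2.
Solid sphere: I_cm = (2/5)MR² = (2/5)(1.81)(0.382)² = 0.10565 kg m^2; centre at d = 0.526 + 0.1655 + 0.1655 + 0.382 = 1.239 m, so the parallel axis theorem gives I = 0.10565 + (1.81)(1.239)² = 2.8842 kg m^2.
Total I = 0.32648 + 2.6266 + 2.8842 = 5.8373 kg m^2.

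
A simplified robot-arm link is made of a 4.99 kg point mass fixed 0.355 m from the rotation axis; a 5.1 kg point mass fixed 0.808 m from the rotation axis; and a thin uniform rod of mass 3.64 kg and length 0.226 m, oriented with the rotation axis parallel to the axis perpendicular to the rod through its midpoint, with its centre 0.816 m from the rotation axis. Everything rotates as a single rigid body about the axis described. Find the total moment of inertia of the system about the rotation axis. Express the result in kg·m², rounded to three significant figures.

Point mass: I_cm = 0; centre at d = 0.355 m, so I = I_cm + Md² gives I = 0 + (4.99)(0.355)² = 0.62886 kg·m².
Point mass: I_cm = 0; centre at d = 0.808 m, so I = I_cm + Md² gives I = 0 + (5.1)(0.808)² = 3.3296 kg·m².
Thin rod: I_cm = (1/12)ML² = (1/12)(3.64)(0.226)² = 0.015493 kg·m²; centre at d = 0.816 m, so I = I_cm + Md² gives I = 0.015493 + (3.64)(0.816)² = 2.4392 kg·m².
Total I = 0.62886 + 3.3296 + 2.4392 = 6.3977 kg·m².

6.40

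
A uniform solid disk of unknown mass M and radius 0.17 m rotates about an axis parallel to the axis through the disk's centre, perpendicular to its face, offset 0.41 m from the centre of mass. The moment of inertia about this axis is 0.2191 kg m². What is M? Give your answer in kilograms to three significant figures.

I = I_cm + Md² = (1/2)MR² + Md² = M·[0.5·(0.17)² + (0.41)²] = M·0.18255.
So M = 0.2191 / 0.18255 = 1.2002 kg.

1.20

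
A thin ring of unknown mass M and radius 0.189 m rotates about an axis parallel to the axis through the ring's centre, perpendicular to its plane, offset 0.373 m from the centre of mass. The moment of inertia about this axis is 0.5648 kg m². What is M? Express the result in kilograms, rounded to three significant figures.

3.23

I = I_cm + Md² = MR² + Md² = M·[1·(0.189)² + (0.373)²] = M·0.17485.
So M = 0.5648 / 0.17485 = 3.2302 kg.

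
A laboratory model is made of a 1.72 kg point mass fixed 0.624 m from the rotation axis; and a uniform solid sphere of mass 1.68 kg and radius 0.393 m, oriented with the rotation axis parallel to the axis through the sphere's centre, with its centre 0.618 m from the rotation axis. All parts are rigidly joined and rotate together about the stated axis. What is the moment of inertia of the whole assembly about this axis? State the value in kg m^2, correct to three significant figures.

Point mass: I_cm = 0; centre at d = 0.624 m, so I = I_cm + Md² gives I = 0 + (1.72)(0.624)² = 0.66973 kg m^2.
Solid sphere: I_cm = (2/5)MR² = (2/5)(1.68)(0.393)² = 0.10379 kg m^2; centre at d = 0.618 m, so I = I_cm + Md² gives I = 0.10379 + (1.68)(0.618)² = 0.74542 kg m^2.
Total I = 0.66973 + 0.74542 = 1.4151 kg m^2.

1.42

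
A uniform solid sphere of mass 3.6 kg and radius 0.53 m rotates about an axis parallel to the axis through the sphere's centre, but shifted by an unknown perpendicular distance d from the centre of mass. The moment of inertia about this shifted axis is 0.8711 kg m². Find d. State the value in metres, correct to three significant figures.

0.360

About the centre-of-mass axis, I_cm = (2/5)MR² = (2/5)(3.6)(0.53)² = 0.4045 kg m².
Parallel axis theorem: I = I_cm + Md², so Md² = 0.8711 − 0.4045 = 0.4666 kg m².
d = √(0.4666 / 3.6) = 0.36002 m.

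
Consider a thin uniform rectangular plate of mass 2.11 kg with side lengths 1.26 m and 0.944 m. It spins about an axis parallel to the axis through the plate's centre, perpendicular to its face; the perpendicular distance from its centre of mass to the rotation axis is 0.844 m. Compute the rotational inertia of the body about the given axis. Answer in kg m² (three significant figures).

1.94

I_cm = (1/12)M(a²+b²) = (1/12)(2.11)[(1.26)² + (0.944)²] = 0.43584 kg m²; centre at d = 0.844 m, so I = I_cm + Md² gives I = 0.43584 + (2.11)(0.844)² = 1.9389 kg m².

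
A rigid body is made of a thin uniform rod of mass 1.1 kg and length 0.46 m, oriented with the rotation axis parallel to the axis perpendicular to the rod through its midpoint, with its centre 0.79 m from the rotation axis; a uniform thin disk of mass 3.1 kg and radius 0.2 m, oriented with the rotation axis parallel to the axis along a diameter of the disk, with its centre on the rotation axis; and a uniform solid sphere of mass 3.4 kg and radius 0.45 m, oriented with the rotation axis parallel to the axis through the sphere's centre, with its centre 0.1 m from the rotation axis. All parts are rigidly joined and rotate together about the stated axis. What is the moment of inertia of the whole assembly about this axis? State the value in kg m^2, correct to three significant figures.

1.05

Thin rod: I_cm = (1/12)ML² = (1/12)(1.1)(0.46)² = 0.019397 kg m^2; centre at d = 0.79 m, so the parallel axis theorem gives I = 0.019397 + (1.1)(0.79)² = 0.70591 kg m^2.
Thin disk: I_cm = (1/4)MR² = (1/4)(3.1)(0.2)² = 0.031 kg m^2; axis through the centre, so I = 0.031 kg m^2.
Solid sphere: I_cm = (2/5)MR² = (2/5)(3.4)(0.45)² = 0.2754 kg m^2; centre at d = 0.1 m, so the parallel axis theorem gives I = 0.2754 + (3.4)(0.1)² = 0.3094 kg m^2.
Total I = 0.70591 + 0.031 + 0.3094 = 1.0463 kg m^2.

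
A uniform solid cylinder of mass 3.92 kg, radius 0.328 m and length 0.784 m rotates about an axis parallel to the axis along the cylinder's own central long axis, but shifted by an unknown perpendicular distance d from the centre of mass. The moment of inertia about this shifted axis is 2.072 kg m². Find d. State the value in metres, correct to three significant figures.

0.689

About the centre-of-mass axis, I_cm = (1/2)MR² = (1/2)(3.92)(0.328)² = 0.21086 kg m².
Parallel axis theorem: I = I_cm + Md², so Md² = 2.072 − 0.21086 = 1.8611 kg m².
d = √(1.8611 / 3.92) = 0.68904 m.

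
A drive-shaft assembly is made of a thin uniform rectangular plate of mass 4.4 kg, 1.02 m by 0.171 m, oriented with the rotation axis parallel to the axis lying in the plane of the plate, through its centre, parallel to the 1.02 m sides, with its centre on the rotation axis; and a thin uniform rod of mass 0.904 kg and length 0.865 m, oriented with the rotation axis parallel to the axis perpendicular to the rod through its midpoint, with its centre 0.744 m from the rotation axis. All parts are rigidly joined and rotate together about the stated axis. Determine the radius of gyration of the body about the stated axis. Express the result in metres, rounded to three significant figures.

0.327

Rectangular plate: I_cm = (1/12)Mb² = (1/12)(4.4)(0.171)² = 0.010722 kg m^2; axis through the centre, so I = 0.010722 kg m^2.
Thin rod: I_cm = (1/12)ML² = (1/12)(0.904)(0.865)² = 0.056366 kg m^2; centre at d = 0.744 m, so the parallel axis theorem gives I = 0.056366 + (0.904)(0.744)² = 0.55676 kg m^2.
Total I = 0.56748 kg m^2; total mass M = 5.304 kg.
k = √(I/M) = √(0.56748/5.304) = 0.3271 m.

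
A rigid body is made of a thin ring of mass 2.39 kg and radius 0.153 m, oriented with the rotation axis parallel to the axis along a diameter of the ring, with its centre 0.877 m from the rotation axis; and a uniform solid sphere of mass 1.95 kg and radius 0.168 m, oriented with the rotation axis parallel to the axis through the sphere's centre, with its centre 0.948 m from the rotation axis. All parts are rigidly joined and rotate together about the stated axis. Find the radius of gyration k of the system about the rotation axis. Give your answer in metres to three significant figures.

Thin ring: I_cm = (1/2)MR² = (1/2)(2.39)(0.153)² = 0.027974 kg·m²; centre at d = 0.877 m, so I = I_cm + Md² gives I = 0.027974 + (2.39)(0.877)² = 1.8662 kg·m².
Solid sphere: I_cm = (2/5)MR² = (2/5)(1.95)(0.168)² = 0.022015 kg·m²; centre at d = 0.948 m, so I = I_cm + Md² gives I = 0.022015 + (1.95)(0.948)² = 1.7745 kg·m².
Total I = 3.6407 kg·m²; total mass M = 4.34 kg.
k = √(I/M) = √(3.6407/4.34) = 0.9159 m.

0.916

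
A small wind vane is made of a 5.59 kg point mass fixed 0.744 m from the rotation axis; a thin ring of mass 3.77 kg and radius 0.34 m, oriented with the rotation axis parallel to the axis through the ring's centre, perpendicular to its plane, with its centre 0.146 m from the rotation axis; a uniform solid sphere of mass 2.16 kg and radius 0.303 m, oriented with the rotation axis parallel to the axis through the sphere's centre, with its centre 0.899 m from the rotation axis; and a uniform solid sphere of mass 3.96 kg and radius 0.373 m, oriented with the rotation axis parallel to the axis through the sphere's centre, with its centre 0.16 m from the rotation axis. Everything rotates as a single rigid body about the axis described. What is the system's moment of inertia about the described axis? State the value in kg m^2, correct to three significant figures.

Point mass: I_cm = 0; centre at d = 0.744 m, so I = I_cm + Md² gives I = 0 + (5.59)(0.744)² = 3.0943 kg m^2.
Thin ring: I_cm = MR² = (3.77)(0.34)² = 0.43581 kg m^2; centre at d = 0.146 m, so I = I_cm + Md² gives I = 0.43581 + (3.77)(0.146)² = 0.51617 kg m^2.
Solid sphere: I_cm = (2/5)MR² = (2/5)(2.16)(0.303)² = 0.079323 kg m^2; centre at d = 0.899 m, so I = I_cm + Md² gives I = 0.079323 + (2.16)(0.899)² = 1.825 kg m^2.
Solid sphere: I_cm = (2/5)MR² = (2/5)(3.96)(0.373)² = 0.22038 kg m^2; centre at d = 0.16 m, so I = I_cm + Md² gives I = 0.22038 + (3.96)(0.16)² = 0.32176 kg m^2.
Total I = 3.0943 + 0.51617 + 1.825 + 0.32176 = 5.7572 kg m^2.

5.76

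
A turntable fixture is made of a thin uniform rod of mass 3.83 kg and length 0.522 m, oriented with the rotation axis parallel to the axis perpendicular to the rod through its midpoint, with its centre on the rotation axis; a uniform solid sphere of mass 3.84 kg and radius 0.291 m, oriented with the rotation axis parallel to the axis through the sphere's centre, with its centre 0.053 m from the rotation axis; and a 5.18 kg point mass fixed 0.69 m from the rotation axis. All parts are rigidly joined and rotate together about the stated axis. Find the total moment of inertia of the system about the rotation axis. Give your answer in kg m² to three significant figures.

Thin rod: I_cm = (1/12)ML² = (1/12)(3.83)(0.522)² = 0.086968 kg m²; axis through the centre, so I = 0.086968 kg m².
Solid sphere: I_cm = (2/5)MR² = (2/5)(3.84)(0.291)² = 0.13007 kg m²; centre at d = 0.053 m, so I = I_cm + Md² gives I = 0.13007 + (3.84)(0.053)² = 0.14086 kg m².
Point mass: I_cm = 0; centre at d = 0.69 m, so I = I_cm + Md² gives I = 0 + (5.18)(0.69)² = 2.4662 kg m².
Total I = 0.086968 + 0.14086 + 2.4662 = 2.694 kg m².

2.69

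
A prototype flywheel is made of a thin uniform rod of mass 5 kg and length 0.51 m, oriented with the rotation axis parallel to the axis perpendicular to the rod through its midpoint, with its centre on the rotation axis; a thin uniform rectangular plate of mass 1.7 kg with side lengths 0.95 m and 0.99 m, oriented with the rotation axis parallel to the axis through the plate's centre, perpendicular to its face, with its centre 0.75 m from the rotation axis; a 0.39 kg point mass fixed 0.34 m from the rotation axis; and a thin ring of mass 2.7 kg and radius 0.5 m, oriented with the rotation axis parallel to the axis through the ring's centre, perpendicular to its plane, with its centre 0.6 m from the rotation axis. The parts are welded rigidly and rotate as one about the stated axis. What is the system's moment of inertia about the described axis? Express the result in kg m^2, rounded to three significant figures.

3.02

Thin rod: I_cm = (1/12)ML² = (1/12)(5)(0.51)² = 0.10837 kg m^2; axis through the centre, so I = 0.10837 kg m^2.
Rectangular plate: I_cm = (1/12)M(a²+b²) = (1/12)(1.7)[(0.95)² + (0.99)²] = 0.2667 kg m^2; centre at d = 0.75 m, so I = I_cm + Md² gives I = 0.2667 + (1.7)(0.75)² = 1.223 kg m^2.
Point mass: I_cm = 0; centre at d = 0.34 m, so I = I_cm + Md² gives I = 0 + (0.39)(0.34)² = 0.045084 kg m^2.
Thin ring: I_cm = MR² = (2.7)(0.5)² = 0.675 kg m^2; centre at d = 0.6 m, so I = I_cm + Md² gives I = 0.675 + (2.7)(0.6)² = 1.647 kg m^2.
Total I = 0.10837 + 1.223 + 0.045084 + 1.647 = 3.0234 kg m^2.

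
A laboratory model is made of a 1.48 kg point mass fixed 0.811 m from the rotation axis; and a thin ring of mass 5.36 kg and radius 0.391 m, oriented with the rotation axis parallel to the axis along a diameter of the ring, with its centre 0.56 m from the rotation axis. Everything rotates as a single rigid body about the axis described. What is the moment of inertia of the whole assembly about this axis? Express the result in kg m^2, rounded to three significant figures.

Point mass: I_cm = 0; centre at d = 0.811 m, so the parallel axis theorem gives I = 0 + (1.48)(0.811)² = 0.97343 kg m^2.
Thin ring: I_cm = (1/2)MR² = (1/2)(5.36)(0.391)² = 0.40972 kg m^2; centre at d = 0.56 m, so the parallel axis theorem gives I = 0.40972 + (5.36)(0.56)² = 2.0906 kg m^2.
Total I = 0.97343 + 2.0906 = 3.064 kg m^2.

3.06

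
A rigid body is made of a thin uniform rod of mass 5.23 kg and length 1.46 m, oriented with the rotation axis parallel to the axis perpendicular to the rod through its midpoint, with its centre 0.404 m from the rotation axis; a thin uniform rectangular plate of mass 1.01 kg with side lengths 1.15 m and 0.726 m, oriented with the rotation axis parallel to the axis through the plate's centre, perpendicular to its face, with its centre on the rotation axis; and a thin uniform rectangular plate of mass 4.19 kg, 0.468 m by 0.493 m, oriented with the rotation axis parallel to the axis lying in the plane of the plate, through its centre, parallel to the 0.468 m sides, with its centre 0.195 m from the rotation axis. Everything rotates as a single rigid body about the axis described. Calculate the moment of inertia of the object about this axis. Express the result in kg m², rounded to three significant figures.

Thin rod: I_cm = (1/12)ML² = (1/12)(5.23)(1.46)² = 0.92902 kg m²; centre at d = 0.404 m, so the parallel axis theorem gives I = 0.92902 + (5.23)(0.404)² = 1.7826 kg m².
Rectangular plate: I_cm = (1/12)M(a²+b²) = (1/12)(1.01)[(1.15)² + (0.726)²] = 0.15567 kg m²; axis through the centre, so I = 0.15567 kg m².
Rectangular plate: I_cm = (1/12)Mb² = (1/12)(4.19)(0.493)² = 0.084865 kg m²; centre at d = 0.195 m, so the parallel axis theorem gives I = 0.084865 + (4.19)(0.195)² = 0.24419 kg m².
Total I = 1.7826 + 0.15567 + 0.24419 = 2.1825 kg m².

2.18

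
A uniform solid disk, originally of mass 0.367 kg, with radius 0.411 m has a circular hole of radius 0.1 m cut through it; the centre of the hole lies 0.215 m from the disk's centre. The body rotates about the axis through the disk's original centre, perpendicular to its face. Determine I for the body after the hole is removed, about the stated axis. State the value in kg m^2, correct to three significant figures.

0.0299

Unpierced body about its centre: I₀ = (1/2)MR² = (1/2)(0.367)(0.411)² = 0.030997 kg m^2.
The removed disk has mass m = M·(r/R)² = (0.367)(0.1/0.411)² = 0.021726 kg (same uniform areal density).
Its moment of inertia about the rotation axis (parallel-axis theorem): I_hole = (1/2)mr² + md² = (1/2)(0.021726)(0.1)² + (0.021726)(0.215)² = 0.0011129 kg m^2.
Treating the hole as negative mass, I = I₀ − I_hole = 0.030997 − 0.0011129 = 0.029884 kg m^2.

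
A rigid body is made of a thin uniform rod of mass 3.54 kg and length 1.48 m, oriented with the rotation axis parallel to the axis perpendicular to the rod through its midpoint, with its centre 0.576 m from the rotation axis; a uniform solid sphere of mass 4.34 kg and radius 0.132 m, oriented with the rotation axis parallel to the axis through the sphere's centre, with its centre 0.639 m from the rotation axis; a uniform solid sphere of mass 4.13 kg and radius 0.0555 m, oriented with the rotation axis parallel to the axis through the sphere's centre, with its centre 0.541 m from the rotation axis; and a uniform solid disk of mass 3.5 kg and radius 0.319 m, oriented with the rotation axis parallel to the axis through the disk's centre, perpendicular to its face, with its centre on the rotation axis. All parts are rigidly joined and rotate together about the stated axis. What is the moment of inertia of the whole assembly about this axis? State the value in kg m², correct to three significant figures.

5.01

Thin rod: I_cm = (1/12)ML² = (1/12)(3.54)(1.48)² = 0.64617 kg m²; centre at d = 0.576 m, so I = I_cm + Md² gives I = 0.64617 + (3.54)(0.576)² = 1.8207 kg m².
Solid sphere: I_cm = (2/5)MR² = (2/5)(4.34)(0.132)² = 0.030248 kg m²; centre at d = 0.639 m, so I = I_cm + Md² gives I = 0.030248 + (4.34)(0.639)² = 1.8024 kg m².
Solid sphere: I_cm = (2/5)MR² = (2/5)(4.13)(0.0555)² = 0.0050886 kg m²; centre at d = 0.541 m, so I = I_cm + Md² gives I = 0.0050886 + (4.13)(0.541)² = 1.2139 kg m².
Solid disk: I_cm = (1/2)MR² = (1/2)(3.5)(0.319)² = 0.17808 kg m²; axis through the centre, so I = 0.17808 kg m².
Total I = 1.8207 + 1.8024 + 1.2139 + 0.17808 = 5.015 kg m².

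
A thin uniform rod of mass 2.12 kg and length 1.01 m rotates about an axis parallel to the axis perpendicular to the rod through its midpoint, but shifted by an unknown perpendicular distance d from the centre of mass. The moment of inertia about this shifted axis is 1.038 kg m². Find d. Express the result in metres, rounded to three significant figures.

About the centre-of-mass axis, I_cm = (1/12)ML² = (1/12)(2.12)(1.01)² = 0.18022 kg m².
Parallel axis theorem: I = I_cm + Md², so Md² = 1.038 − 0.18022 = 0.85778 kg m².
d = √(0.85778 / 2.12) = 0.63609 m.

0.636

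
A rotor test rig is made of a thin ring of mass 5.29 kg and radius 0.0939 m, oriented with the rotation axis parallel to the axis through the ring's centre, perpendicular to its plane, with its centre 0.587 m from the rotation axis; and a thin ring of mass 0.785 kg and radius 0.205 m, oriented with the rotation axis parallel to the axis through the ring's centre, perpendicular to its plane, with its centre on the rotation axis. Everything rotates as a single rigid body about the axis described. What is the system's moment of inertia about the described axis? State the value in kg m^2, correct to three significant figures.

1.90

Thin ring: I_cm = MR² = (5.29)(0.0939)² = 0.046643 kg m^2; centre at d = 0.587 m, so I = I_cm + Md² gives I = 0.046643 + (5.29)(0.587)² = 1.8694 kg m^2.
Thin ring: I_cm = MR² = (0.785)(0.205)² = 0.03299 kg m^2; axis through the centre, so I = 0.03299 kg m^2.
Total I = 1.8694 + 0.03299 = 1.9024 kg m^2.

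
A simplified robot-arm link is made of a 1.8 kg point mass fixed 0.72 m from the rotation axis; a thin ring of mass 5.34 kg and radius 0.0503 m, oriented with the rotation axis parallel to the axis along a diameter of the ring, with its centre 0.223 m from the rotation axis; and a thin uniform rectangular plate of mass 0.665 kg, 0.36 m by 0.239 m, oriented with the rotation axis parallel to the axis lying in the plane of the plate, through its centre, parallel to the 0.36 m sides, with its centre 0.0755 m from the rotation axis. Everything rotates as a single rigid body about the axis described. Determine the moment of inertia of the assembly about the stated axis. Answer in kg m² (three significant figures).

1.21

Point mass: I_cm = 0; centre at d = 0.72 m, so I = I_cm + Md² gives I = 0 + (1.8)(0.72)² = 0.93312 kg m².
Thin ring: I_cm = (1/2)MR² = (1/2)(5.34)(0.0503)² = 0.0067553 kg m²; centre at d = 0.223 m, so I = I_cm + Md² gives I = 0.0067553 + (5.34)(0.223)² = 0.27231 kg m².
Rectangular plate: I_cm = (1/12)Mb² = (1/12)(0.665)(0.239)² = 0.0031655 kg m²; centre at d = 0.0755 m, so I = I_cm + Md² gives I = 0.0031655 + (0.665)(0.0755)² = 0.0069561 kg m².
Total I = 0.93312 + 0.27231 + 0.0069561 = 1.2124 kg m².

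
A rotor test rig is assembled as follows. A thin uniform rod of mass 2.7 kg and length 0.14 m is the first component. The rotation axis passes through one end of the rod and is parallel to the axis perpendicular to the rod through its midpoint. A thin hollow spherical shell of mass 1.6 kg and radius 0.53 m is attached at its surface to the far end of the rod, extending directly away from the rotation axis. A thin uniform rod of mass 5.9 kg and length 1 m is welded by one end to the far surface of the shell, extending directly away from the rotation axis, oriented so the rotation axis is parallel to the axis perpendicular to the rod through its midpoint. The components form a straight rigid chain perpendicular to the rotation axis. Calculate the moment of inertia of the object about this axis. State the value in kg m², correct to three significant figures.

Thin rod: I_cm = (1/12)ML² = (1/12)(2.7)(0.14)² = 0.00441 kg m²; centre at d = 0.07 m, so the parallel axis theorem gives I = 0.00441 + (2.7)(0.07)² = 0.01764 kg m².
Spherical shell: I_cm = (2/3)MR² = (2/3)(1.6)(0.53)² = 0.29963 kg m²; centre at d = 0.07 + 0.07 + 0.53 = 0.67 m, so the parallel axis theorem gives I = 0.29963 + (1.6)(0.67)² = 1.0179 kg m².
Thin rod: I_cm = (1/12)ML² = (1/12)(5.9)(1)² = 0.49167 kg m²; centre at d = 0.07 + 0.07 + 0.53 + 0.53 + 0.5 = 1.7 m, so the parallel axis theorem gives I = 0.49167 + (5.9)(1.7)² = 17.543 kg m².
Total I = 0.01764 + 1.0179 + 17.543 = 18.578 kg m².

18.6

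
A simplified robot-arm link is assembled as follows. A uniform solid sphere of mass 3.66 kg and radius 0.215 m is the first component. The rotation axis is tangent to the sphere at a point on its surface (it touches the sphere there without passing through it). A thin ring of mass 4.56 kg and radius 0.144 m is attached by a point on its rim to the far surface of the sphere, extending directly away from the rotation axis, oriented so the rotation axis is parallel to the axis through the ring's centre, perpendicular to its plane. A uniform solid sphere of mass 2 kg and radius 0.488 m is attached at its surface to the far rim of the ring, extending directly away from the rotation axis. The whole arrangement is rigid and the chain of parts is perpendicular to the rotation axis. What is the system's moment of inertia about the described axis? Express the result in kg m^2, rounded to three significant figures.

4.93

Solid sphere: I_cm = (2/5)MR² = (2/5)(3.66)(0.215)² = 0.067673 kg m^2; centre at d = 0.215 m, so I = I_cm + Md² gives I = 0.067673 + (3.66)(0.215)² = 0.23686 kg m^2.
Thin ring: I_cm = MR² = (4.56)(0.144)² = 0.094556 kg m^2; centre at d = 0.215 + 0.215 + 0.144 = 0.574 m, so I = I_cm + Md² gives I = 0.094556 + (4.56)(0.574)² = 1.597 kg m^2.
Solid sphere: I_cm = (2/5)MR² = (2/5)(2)(0.488)² = 0.19052 kg m^2; centre at d = 0.215 + 0.215 + 0.144 + 0.144 + 0.488 = 1.206 m, so I = I_cm + Md² gives I = 0.19052 + (2)(1.206)² = 3.0994 kg m^2.
Total I = 0.23686 + 1.597 + 3.0994 = 4.9332 kg m^2.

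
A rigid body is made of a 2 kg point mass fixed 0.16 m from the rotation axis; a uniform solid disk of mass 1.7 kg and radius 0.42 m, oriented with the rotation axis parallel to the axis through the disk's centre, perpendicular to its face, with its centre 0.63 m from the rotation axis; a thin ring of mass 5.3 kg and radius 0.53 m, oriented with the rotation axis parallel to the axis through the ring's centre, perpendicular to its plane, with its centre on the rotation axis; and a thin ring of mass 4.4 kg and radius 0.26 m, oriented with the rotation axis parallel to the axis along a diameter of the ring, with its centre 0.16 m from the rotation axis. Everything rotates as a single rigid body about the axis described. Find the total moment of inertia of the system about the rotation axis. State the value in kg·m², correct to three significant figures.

Point mass: I_cm = 0; centre at d = 0.16 m, so the parallel axis theorem gives I = 0 + (2)(0.16)² = 0.0512 kg·m².
Solid disk: I_cm = (1/2)MR² = (1/2)(1.7)(0.42)² = 0.14994 kg·m²; centre at d = 0.63 m, so the parallel axis theorem gives I = 0.14994 + (1.7)(0.63)² = 0.82467 kg·m².
Thin ring: I_cm = MR² = (5.3)(0.53)² = 1.4888 kg·m²; axis through the centre, so I = 1.4888 kg·m².
Thin ring: I_cm = (1/2)MR² = (1/2)(4.4)(0.26)² = 0.14872 kg·m²; centre at d = 0.16 m, so the parallel axis theorem gives I = 0.14872 + (4.4)(0.16)² = 0.26136 kg·m².
Total I = 0.0512 + 0.82467 + 1.4888 + 0.26136 = 2.626 kg·m².

2.63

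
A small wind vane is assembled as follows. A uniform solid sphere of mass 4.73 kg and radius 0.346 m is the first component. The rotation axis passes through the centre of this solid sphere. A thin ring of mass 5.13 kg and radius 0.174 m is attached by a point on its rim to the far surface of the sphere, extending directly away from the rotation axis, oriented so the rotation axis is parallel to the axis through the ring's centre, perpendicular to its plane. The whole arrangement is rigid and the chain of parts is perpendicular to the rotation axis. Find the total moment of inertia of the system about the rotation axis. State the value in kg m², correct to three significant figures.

1.77

Solid sphere: I_cm = (2/5)MR² = (2/5)(4.73)(0.346)² = 0.2265 kg m²; axis through the centre, so I = 0.2265 kg m².
Thin ring: I_cm = MR² = (5.13)(0.174)² = 0.15532 kg m²; centre at d = 0.346 + 0.174 = 0.52 m, so the parallel axis theorem gives I = 0.15532 + (5.13)(0.52)² = 1.5425 kg m².
Total I = 0.2265 + 1.5425 = 1.769 kg m².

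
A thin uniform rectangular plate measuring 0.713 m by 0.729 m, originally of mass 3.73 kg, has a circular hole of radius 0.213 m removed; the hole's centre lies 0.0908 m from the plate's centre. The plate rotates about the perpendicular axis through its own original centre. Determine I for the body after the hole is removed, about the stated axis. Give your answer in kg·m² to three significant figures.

0.292

Unpierced body about its centre: I₀ = (1/12)M(a²+b²) = (1/12)(3.73)[(0.713)² + (0.729)²] = 0.32321 kg·m².
The removed disk has mass m = M·πr²/(ab) = (3.73)·π(0.213)²/(0.713·0.729) = 1.0228 kg (same uniform areal density).
Its moment of inertia about the rotation axis (parallel-axis theorem): I_hole = (1/2)mr² + md² = (1/2)(1.0228)(0.213)² + (1.0228)(0.0908)² = 0.031635 kg·m².
Treating the hole as negative mass, I = I₀ − I_hole = 0.32321 − 0.031635 = 0.29157 kg·m².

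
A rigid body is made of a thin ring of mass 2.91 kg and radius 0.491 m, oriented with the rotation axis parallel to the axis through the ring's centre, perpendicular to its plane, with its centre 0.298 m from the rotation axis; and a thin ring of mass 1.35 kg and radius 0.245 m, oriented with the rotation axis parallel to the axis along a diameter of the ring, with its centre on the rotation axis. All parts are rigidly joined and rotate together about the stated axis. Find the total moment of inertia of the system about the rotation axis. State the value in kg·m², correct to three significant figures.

1.00

Thin ring: I_cm = MR² = (2.91)(0.491)² = 0.70155 kg·m²; centre at d = 0.298 m, so I = I_cm + Md² gives I = 0.70155 + (2.91)(0.298)² = 0.95997 kg·m².
Thin ring: I_cm = (1/2)MR² = (1/2)(1.35)(0.245)² = 0.040517 kg·m²; axis through the centre, so I = 0.040517 kg·m².
Total I = 0.95997 + 0.040517 = 1.0005 kg·m².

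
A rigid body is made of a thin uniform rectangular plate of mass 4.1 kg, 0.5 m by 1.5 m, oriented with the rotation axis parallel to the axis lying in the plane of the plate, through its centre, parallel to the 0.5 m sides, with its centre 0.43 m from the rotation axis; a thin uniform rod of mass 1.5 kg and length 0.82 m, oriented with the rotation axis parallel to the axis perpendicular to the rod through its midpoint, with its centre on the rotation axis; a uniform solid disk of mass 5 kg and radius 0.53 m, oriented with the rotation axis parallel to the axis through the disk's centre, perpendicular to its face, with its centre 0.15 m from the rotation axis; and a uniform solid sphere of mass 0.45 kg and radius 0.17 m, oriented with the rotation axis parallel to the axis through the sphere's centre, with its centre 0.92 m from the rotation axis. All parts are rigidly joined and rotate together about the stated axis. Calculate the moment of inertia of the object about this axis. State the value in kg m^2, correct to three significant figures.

Rectangular plate: I_cm = (1/12)Mb² = (1/12)(4.1)(1.5)² = 0.76875 kg m^2; centre at d = 0.43 m, so I = I_cm + Md² gives I = 0.76875 + (4.1)(0.43)² = 1.5268 kg m^2.
Thin rod: I_cm = (1/12)ML² = (1/12)(1.5)(0.82)² = 0.08405 kg m^2; axis through the centre, so I = 0.08405 kg m^2.
Solid disk: I_cm = (1/2)MR² = (1/2)(5)(0.53)² = 0.70225 kg m^2; centre at d = 0.15 m, so I = I_cm + Md² gives I = 0.70225 + (5)(0.15)² = 0.81475 kg m^2.
Solid sphere: I_cm = (2/5)MR² = (2/5)(0.45)(0.17)² = 0.005202 kg m^2; centre at d = 0.92 m, so I = I_cm + Md² gives I = 0.005202 + (0.45)(0.92)² = 0.38608 kg m^2.
Total I = 1.5268 + 0.08405 + 0.81475 + 0.38608 = 2.8117 kg m^2.

2.81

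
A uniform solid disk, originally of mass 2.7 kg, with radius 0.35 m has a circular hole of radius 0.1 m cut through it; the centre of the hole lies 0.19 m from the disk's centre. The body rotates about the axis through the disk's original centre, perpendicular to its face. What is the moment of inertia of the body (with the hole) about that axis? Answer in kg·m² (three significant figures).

0.156

Unpierced body about its centre: I₀ = (1/2)MR² = (1/2)(2.7)(0.35)² = 0.16537 kg·m².
The removed disk has mass m = M·(r/R)² = (2.7)(0.1/0.35)² = 0.22041 kg (same uniform areal density).
Its moment of inertia about the rotation axis (parallel-axis theorem): I_hole = (1/2)mr² + md² = (1/2)(0.22041)(0.1)² + (0.22041)(0.19)² = 0.0090588 kg·m².
Treating the hole as negative mass, I = I₀ − I_hole = 0.16537 − 0.0090588 = 0.15632 kg·m².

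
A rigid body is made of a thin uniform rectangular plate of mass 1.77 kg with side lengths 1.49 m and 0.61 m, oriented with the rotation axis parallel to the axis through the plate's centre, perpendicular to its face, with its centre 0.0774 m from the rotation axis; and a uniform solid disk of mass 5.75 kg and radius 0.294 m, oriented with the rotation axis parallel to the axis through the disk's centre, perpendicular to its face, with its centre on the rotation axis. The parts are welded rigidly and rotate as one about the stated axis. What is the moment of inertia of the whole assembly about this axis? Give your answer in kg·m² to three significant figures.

0.641

Rectangular plate: I_cm = (1/12)M(a²+b²) = (1/12)(1.77)[(1.49)² + (0.61)²] = 0.38235 kg·m²; centre at d = 0.0774 m, so the parallel axis theorem gives I = 0.38235 + (1.77)(0.0774)² = 0.39295 kg·m².
Solid disk: I_cm = (1/2)MR² = (1/2)(5.75)(0.294)² = 0.2485 kg·m²; axis through the centre, so I = 0.2485 kg·m².
Total I = 0.39295 + 0.2485 = 0.64146 kg·m².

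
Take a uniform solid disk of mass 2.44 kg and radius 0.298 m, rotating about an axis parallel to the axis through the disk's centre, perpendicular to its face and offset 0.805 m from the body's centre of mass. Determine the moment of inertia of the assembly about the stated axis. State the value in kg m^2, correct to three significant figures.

I_cm = (1/2)MR² = (1/2)(2.44)(0.298)² = 0.10834 kg m^2; centre at d = 0.805 m, so I = I_cm + Md² gives I = 0.10834 + (2.44)(0.805)² = 1.6895 kg m^2.

1.69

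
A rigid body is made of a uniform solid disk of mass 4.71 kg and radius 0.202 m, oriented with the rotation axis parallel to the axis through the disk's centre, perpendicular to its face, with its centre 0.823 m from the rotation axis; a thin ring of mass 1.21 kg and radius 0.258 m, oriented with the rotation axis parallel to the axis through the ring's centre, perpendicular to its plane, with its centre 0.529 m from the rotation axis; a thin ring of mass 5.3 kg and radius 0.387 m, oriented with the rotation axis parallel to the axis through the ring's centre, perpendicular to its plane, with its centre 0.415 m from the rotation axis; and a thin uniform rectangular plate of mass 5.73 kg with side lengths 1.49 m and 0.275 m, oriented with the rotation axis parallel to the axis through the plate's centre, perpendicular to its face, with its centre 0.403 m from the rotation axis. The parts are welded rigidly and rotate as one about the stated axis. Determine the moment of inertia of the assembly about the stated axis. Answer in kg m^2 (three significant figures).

Solid disk: I_cm = (1/2)MR² = (1/2)(4.71)(0.202)² = 0.096093 kg m^2; centre at d = 0.823 m, so the parallel axis theorem gives I = 0.096093 + (4.71)(0.823)² = 3.2863 kg m^2.
Thin ring: I_cm = MR² = (1.21)(0.258)² = 0.080542 kg m^2; centre at d = 0.529 m, so the parallel axis theorem gives I = 0.080542 + (1.21)(0.529)² = 0.41915 kg m^2.
Thin ring: I_cm = MR² = (5.3)(0.387)² = 0.79378 kg m^2; centre at d = 0.415 m, so the parallel axis theorem gives I = 0.79378 + (5.3)(0.415)² = 1.7066 kg m^2.
Rectangular plate: I_cm = (1/12)M(a²+b²) = (1/12)(5.73)[(1.49)² + (0.275)²] = 1.0962 kg m^2; centre at d = 0.403 m, so the parallel axis theorem gives I = 1.0962 + (5.73)(0.403)² = 2.0268 kg m^2.
Total I = 3.2863 + 0.41915 + 1.7066 + 2.0268 = 7.4388 kg m^2.

7.44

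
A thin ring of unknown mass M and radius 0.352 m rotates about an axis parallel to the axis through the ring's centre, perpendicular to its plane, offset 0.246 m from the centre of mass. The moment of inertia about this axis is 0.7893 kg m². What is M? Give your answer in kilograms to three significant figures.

4.28

I = I_cm + Md² = MR² + Md² = M·[1·(0.352)² + (0.246)²] = M·0.18442.
So M = 0.7893 / 0.18442 = 4.2799 kg.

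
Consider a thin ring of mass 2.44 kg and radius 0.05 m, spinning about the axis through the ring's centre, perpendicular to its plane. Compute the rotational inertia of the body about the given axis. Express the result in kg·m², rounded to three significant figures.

0.00610

I_cm = MR² = (2.44)(0.05)² = 0.0061 kg·m²; axis through the centre, so I = 0.0061 kg·m².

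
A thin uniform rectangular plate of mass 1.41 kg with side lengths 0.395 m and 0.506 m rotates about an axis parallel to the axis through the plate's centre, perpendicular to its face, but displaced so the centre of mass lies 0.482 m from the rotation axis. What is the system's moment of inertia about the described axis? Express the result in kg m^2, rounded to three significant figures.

0.376

I_cm = (1/12)M(a²+b²) = (1/12)(1.41)[(0.395)² + (0.506)²] = 0.048417 kg m^2; centre at d = 0.482 m, so the parallel axis theorem gives I = 0.048417 + (1.41)(0.482)² = 0.37599 kg m^2.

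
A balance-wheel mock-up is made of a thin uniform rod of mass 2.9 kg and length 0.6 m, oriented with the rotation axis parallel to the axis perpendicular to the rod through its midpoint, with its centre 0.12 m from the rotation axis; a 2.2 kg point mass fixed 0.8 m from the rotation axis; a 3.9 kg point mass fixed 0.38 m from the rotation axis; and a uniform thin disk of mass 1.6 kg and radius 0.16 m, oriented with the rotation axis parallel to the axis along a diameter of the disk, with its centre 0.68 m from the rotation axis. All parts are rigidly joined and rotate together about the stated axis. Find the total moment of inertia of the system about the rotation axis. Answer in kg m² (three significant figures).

Thin rod: I_cm = (1/12)ML² = (1/12)(2.9)(0.6)² = 0.087 kg m²; centre at d = 0.12 m, so the parallel axis theorem gives I = 0.087 + (2.9)(0.12)² = 0.12876 kg m².
Point mass: I_cm = 0; centre at d = 0.8 m, so the parallel axis theorem gives I = 0 + (2.2)(0.8)² = 1.408 kg m².
Point mass: I_cm = 0; centre at d = 0.38 m, so the parallel axis theorem gives I = 0 + (3.9)(0.38)² = 0.56316 kg m².
Thin disk: I_cm = (1/4)MR² = (1/4)(1.6)(0.16)² = 0.01024 kg m²; centre at d = 0.68 m, so the parallel axis theorem gives I = 0.01024 + (1.6)(0.68)² = 0.75008 kg m².
Total I = 0.12876 + 1.408 + 0.56316 + 0.75008 = 2.85 kg m².

2.85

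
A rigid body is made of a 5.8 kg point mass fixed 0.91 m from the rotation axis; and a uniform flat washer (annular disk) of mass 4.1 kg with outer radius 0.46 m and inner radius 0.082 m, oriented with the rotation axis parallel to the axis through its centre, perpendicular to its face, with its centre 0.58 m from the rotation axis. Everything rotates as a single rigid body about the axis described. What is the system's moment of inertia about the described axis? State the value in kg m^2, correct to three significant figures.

6.63

Point mass: I_cm = 0; centre at d = 0.91 m, so I = I_cm + Md² gives I = 0 + (5.8)(0.91)² = 4.803 kg m^2.
Annular disk: I_cm = (1/2)M(R²+r²) = (1/2)(4.1)[(0.46)² + (0.082)²] = 0.44756 kg m^2; centre at d = 0.58 m, so I = I_cm + Md² gives I = 0.44756 + (4.1)(0.58)² = 1.8268 kg m^2.
Total I = 4.803 + 1.8268 = 6.6298 kg m^2.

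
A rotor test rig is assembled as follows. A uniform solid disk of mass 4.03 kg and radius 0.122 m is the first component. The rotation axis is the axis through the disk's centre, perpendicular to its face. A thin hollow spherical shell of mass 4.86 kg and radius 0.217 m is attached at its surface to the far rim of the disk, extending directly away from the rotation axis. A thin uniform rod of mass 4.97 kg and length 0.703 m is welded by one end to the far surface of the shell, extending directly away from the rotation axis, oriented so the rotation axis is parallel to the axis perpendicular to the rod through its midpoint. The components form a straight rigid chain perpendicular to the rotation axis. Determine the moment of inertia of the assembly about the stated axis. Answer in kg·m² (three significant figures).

5.04

Solid disk: I_cm = (1/2)MR² = (1/2)(4.03)(0.122)² = 0.029991 kg·m²; axis through the centre, so I = 0.029991 kg·m².
Spherical shell: I_cm = (2/3)MR² = (2/3)(4.86)(0.217)² = 0.15257 kg·m²; centre at d = 0.122 + 0.217 = 0.339 m, so I = I_cm + Md² gives I = 0.15257 + (4.86)(0.339)² = 0.71108 kg·m².
Thin rod: I_cm = (1/12)ML² = (1/12)(4.97)(0.703)² = 0.20468 kg·m²; centre at d = 0.122 + 0.217 + 0.217 + 0.3515 = 0.9075 m, so I = I_cm + Md² gives I = 0.20468 + (4.97)(0.9075)² = 4.2978 kg·m².
Total I = 0.029991 + 0.71108 + 4.2978 = 5.0388 kg·m².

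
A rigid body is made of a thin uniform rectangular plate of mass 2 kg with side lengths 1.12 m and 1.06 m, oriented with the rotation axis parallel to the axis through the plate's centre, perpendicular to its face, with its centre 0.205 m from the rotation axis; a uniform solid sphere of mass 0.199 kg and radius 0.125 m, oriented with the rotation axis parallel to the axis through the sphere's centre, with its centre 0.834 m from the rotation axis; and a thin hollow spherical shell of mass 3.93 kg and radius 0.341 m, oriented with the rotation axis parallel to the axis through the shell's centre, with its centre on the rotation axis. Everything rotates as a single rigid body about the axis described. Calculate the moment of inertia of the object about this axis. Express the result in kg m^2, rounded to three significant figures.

Rectangular plate: I_cm = (1/12)M(a²+b²) = (1/12)(2)[(1.12)² + (1.06)²] = 0.39633 kg m^2; centre at d = 0.205 m, so I = I_cm + Md² gives I = 0.39633 + (2)(0.205)² = 0.48038 kg m^2.
Solid sphere: I_cm = (2/5)MR² = (2/5)(0.199)(0.125)² = 0.0012438 kg m^2; centre at d = 0.834 m, so I = I_cm + Md² gives I = 0.0012438 + (0.199)(0.834)² = 0.13966 kg m^2.
Spherical shell: I_cm = (2/3)MR² = (2/3)(3.93)(0.341)² = 0.30466 kg m^2; axis through the centre, so I = 0.30466 kg m^2.
Total I = 0.48038 + 0.13966 + 0.30466 = 0.9247 kg m^2.

0.925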